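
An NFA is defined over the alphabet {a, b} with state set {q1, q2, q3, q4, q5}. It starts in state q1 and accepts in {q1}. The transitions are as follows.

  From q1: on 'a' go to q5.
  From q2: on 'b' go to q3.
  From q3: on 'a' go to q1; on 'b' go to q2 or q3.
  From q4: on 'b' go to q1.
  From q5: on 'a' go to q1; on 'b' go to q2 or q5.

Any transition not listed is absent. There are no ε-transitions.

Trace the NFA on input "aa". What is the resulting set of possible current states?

{q1}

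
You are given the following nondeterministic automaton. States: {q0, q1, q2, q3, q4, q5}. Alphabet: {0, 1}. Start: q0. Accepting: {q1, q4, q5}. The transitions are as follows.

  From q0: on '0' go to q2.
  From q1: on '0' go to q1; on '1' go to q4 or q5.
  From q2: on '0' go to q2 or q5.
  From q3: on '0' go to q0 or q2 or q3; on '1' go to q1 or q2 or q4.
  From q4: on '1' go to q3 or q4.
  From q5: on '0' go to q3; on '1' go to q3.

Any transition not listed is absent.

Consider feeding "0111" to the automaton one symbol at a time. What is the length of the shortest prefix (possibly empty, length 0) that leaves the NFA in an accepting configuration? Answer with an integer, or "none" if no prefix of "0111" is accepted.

none

Start in {q0}.
Read '0': q0→{q2}; now {q2}.
Read '1': q2→∅; now ∅.
The set is empty and remains empty for the remaining 2 symbols.
No reachable set along the way intersects F.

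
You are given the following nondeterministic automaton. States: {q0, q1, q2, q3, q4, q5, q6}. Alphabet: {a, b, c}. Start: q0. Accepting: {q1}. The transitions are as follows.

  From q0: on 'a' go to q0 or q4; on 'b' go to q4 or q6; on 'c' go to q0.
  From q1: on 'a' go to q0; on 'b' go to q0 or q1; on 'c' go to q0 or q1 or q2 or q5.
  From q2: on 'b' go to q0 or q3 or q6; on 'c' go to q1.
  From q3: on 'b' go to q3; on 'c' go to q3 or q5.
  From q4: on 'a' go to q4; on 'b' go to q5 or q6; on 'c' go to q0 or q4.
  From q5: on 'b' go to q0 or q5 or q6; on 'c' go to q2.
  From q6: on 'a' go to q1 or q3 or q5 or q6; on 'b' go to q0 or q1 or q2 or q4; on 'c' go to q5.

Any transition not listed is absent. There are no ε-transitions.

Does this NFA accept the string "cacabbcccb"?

Yes

Start in {q0}.
Read 'c': q0→{q0}; now {q0}.
Read 'a': q0→{q0, q4}; now {q0, q4}.
Read 'c': q0→{q0}, q4→{q0, q4}; now {q0, q4}.
Read 'a': q0→{q0, q4}, q4→{q4}; now {q0, q4}.
Read 'b': q0→{q4, q6}, q4→{q5, q6}; now {q4, q5, q6}.
Read 'b': q4→{q5, q6}, q5→{q0, q5, q6}, q6→{q0, q1, q2, q4}; now {q0, q1, q2, q4, q5, q6}.
Read 'c': q0→{q0}, q1→{q0, q1, q2, q5}, q2→{q1}, q4→{q0, q4}, q5→{q2}, q6→{q5}; now {q0, q1, q2, q4, q5}.
Read 'c': q0→{q0}, q1→{q0, q1, q2, q5}, q2→{q1}, q4→{q0, q4}, q5→{q2}; now {q0, q1, q2, q4, q5}.
Read 'c': q0→{q0}, q1→{q0, q1, q2, q5}, q2→{q1}, q4→{q0, q4}, q5→{q2}; now {q0, q1, q2, q4, q5}.
Read 'b': q0→{q4, q6}, q1→{q0, q1}, q2→{q0, q3, q6}, q4→{q5, q6}, q5→{q0, q5, q6}; now {q0, q1, q3, q4, q5, q6}.
The final set {q0, q1, q3, q4, q5, q6} contains the accepting state q1.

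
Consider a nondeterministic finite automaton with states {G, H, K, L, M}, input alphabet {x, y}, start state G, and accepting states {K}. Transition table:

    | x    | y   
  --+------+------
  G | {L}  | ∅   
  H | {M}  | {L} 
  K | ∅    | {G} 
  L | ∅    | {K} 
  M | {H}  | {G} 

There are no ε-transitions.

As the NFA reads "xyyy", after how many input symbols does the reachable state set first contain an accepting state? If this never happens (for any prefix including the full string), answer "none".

2

Start in {G}.
Read 'x': {G} → {L}.
Read 'y': {L} → {K}.
None of the earlier sets intersect F, but {K} does.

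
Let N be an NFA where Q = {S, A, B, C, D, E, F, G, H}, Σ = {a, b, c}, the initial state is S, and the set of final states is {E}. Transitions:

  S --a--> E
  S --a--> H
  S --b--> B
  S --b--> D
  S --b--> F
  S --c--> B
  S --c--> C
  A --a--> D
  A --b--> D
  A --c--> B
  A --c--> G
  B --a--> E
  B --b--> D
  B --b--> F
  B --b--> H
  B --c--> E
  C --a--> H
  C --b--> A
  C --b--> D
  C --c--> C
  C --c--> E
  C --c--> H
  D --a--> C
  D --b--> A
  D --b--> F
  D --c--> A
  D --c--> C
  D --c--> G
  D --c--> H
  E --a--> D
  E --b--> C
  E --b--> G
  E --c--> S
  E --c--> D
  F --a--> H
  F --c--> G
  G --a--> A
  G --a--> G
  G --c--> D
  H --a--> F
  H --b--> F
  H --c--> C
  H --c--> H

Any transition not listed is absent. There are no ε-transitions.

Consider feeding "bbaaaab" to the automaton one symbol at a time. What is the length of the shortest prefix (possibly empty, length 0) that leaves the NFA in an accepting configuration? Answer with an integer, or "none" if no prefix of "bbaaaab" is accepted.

none

Start in {S}.
Read 'b': {S} → {B, D, F}.
Read 'b': {B, D, F} → {A, D, F, H}.
Read 'a': {A, D, F, H} → {C, D, F, H}.
Read 'a': {C, D, F, H} → {C, F, H}.
Read 'a': {C, F, H} → {F, H}.
Read 'a': {F, H} → {F, H}.
Read 'b': {F, H} → {F}.
No reachable set along the way intersects F.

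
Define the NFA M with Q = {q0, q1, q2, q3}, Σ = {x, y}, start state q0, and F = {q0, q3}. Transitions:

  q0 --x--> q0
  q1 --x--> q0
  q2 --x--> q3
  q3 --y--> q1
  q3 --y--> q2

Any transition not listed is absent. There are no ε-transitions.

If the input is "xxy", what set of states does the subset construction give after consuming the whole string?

∅

Start in {q0}.
Read 'x': q0→{q0}; now {q0}.
Read 'x': q0→{q0}; now {q0}.
Read 'y': q0→∅; now ∅.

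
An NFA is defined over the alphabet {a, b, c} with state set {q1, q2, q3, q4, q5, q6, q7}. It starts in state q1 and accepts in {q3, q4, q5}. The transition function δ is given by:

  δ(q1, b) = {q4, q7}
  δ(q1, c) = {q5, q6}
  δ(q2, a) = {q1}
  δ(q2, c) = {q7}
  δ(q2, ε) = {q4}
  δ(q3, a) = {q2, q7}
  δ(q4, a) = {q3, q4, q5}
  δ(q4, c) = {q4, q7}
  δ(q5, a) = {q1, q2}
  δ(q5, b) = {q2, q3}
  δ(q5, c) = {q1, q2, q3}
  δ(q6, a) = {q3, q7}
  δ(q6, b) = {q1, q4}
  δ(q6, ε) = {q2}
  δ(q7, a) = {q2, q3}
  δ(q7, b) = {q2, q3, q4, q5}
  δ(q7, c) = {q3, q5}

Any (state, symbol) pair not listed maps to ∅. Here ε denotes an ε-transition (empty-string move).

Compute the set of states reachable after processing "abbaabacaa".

Start in {q1}.
Read 'a': {q1} → ∅.
The set is empty and remains empty for the remaining 9 symbols.

∅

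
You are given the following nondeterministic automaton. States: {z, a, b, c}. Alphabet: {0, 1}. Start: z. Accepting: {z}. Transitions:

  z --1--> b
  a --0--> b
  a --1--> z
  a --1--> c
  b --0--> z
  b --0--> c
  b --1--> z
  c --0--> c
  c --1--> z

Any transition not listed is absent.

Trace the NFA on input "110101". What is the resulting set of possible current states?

∅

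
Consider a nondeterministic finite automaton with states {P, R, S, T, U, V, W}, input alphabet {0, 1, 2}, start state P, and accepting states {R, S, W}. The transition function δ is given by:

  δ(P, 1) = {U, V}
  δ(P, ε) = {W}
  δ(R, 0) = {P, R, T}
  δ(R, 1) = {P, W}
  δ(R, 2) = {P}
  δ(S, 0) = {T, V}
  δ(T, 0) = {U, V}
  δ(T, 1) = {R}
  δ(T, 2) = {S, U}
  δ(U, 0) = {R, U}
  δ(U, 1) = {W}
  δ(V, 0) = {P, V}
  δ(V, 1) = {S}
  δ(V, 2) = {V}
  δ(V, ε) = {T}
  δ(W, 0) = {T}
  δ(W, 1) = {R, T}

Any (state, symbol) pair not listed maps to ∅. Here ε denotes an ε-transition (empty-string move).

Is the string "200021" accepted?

Start: ε-closure({P}) = {P, W}.
Read '2': P→∅, W→∅; now ∅.
The set is empty and remains empty for the remaining 5 symbols.
The final set ∅ contains no accepting state.

No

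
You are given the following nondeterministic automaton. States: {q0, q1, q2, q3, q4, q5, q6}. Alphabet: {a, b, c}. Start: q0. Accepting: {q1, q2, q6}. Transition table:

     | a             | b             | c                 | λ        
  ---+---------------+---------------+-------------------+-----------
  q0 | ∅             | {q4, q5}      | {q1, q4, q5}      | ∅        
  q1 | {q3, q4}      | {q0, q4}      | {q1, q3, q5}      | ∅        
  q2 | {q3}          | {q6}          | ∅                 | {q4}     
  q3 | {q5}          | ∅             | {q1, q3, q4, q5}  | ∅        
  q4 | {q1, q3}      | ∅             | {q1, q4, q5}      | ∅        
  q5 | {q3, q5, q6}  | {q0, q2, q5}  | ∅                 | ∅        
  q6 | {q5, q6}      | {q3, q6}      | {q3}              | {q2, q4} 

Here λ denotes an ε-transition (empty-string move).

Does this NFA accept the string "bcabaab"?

Yes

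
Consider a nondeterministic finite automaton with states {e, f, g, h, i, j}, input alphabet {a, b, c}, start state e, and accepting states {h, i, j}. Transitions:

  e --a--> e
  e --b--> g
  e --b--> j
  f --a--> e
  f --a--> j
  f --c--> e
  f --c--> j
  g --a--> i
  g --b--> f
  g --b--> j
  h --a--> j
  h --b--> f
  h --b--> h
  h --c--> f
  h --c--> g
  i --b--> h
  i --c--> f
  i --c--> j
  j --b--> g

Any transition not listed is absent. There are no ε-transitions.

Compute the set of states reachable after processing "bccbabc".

∅

Start in {e}.
Read 'b': e→{g, j}; now {g, j}.
Read 'c': g→∅, j→∅; now ∅.
The set is empty and remains empty for the remaining 5 symbols.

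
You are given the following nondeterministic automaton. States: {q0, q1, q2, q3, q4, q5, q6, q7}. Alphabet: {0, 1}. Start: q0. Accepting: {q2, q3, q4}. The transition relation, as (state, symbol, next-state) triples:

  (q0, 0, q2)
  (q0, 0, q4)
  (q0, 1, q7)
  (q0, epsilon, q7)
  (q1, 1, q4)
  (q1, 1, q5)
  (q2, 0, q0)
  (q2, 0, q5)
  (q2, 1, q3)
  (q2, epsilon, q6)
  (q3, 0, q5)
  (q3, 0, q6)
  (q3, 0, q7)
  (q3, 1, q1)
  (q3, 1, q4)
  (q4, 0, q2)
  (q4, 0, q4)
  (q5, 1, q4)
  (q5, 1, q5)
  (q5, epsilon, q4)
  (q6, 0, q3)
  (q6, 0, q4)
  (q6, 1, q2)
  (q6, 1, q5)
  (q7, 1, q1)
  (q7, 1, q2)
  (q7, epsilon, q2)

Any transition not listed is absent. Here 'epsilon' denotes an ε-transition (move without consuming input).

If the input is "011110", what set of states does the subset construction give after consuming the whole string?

Start: ε-closure({q0}) = {q0, q2, q6, q7}.
Read '0': q0→{q2, q4}, q2→{q0, q5}, q6→{q3, q4}, q7→∅; union {q0, q2, q3, q4, q5}; ε-closure = {q0, q2, q3, q4, q5, q6, q7}.
Read '1': q0→{q7}, q2→{q3}, q3→{q1, q4}, q4→∅, q5→{q4, q5}, q6→{q2, q5}, q7→{q1, q2}; union {q1, q2, q3, q4, q5, q7}; ε-closure = {q1, q2, q3, q4, q5, q6, q7}.
Read '1': q1→{q4, q5}, q2→{q3}, q3→{q1, q4}, q4→∅, q5→{q4, q5}, q6→{q2, q5}, q7→{q1, q2}; union {q1, q2, q3, q4, q5}; ε-closure = {q1, q2, q3, q4, q5, q6}.
Read '1': q1→{q4, q5}, q2→{q3}, q3→{q1, q4}, q4→∅, q5→{q4, q5}, q6→{q2, q5}; union {q1, q2, q3, q4, q5}; ε-closure = {q1, q2, q3, q4, q5, q6}.
Read '1': q1→{q4, q5}, q2→{q3}, q3→{q1, q4}, q4→∅, q5→{q4, q5}, q6→{q2, q5}; union {q1, q2, q3, q4, q5}; ε-closure = {q1, q2, q3, q4, q5, q6}.
Read '0': q1→∅, q2→{q0, q5}, q3→{q5, q6, q7}, q4→{q2, q4}, q5→∅, q6→{q3, q4}; now {q0, q2, q3, q4, q5, q6, q7}.

{q0, q2, q3, q4, q5, q6, q7}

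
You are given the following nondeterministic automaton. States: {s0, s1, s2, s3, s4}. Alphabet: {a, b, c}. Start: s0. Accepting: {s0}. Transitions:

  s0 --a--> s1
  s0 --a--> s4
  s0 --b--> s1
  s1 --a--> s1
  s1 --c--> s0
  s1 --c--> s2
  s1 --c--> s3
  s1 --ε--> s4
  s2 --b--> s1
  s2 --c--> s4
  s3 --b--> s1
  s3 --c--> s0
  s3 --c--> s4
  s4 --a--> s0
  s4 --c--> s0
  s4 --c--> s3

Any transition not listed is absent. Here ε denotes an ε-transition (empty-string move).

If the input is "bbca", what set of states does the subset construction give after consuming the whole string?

∅

Start in {s0}.
Read 'b': s0→{s1}; union {s1}; ε-closure = {s1, s4}.
Read 'b': s1→∅, s4→∅; now ∅.
The set is empty and remains empty for the remaining 2 symbols.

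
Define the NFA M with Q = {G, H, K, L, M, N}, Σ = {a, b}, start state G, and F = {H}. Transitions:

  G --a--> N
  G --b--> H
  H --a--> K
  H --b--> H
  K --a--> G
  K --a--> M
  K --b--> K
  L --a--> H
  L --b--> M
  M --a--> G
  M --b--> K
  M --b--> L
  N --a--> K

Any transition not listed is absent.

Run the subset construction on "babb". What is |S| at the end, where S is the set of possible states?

1

Start in {G}.
Read 'b': G→{H}; now {H}.
Read 'a': H→{K}; now {K}.
Read 'b': K→{K}; now {K}.
Read 'b': K→{K}; now {K}.
That set has 1 state.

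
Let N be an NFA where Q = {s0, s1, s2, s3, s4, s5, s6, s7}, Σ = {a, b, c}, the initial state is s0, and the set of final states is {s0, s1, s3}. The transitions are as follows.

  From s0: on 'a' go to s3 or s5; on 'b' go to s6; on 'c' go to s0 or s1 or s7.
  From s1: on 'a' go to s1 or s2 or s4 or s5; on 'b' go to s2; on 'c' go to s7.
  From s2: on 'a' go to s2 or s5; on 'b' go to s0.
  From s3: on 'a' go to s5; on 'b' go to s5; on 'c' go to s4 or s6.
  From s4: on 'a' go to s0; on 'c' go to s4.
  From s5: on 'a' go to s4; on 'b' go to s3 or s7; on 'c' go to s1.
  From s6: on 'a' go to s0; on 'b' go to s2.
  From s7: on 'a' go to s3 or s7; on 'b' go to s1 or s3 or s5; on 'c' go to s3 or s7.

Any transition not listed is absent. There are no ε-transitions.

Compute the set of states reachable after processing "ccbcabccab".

Start in {s0}.
Read 'c': {s0} → {s0, s1, s7}.
Read 'c': {s0, s1, s7} → {s0, s1, s3, s7}.
Read 'b': {s0, s1, s3, s7} → {s1, s2, s3, s5, s6}.
Read 'c': {s1, s2, s3, s5, s6} → {s1, s4, s6, s7}.
Read 'a': {s1, s4, s6, s7} → {s0, s1, s2, s3, s4, s5, s7}.
Read 'b': {s0, s1, s2, s3, s4, s5, s7} → {s0, s1, s2, s3, s5, s6, s7}.
Read 'c': {s0, s1, s2, s3, s5, s6, s7} → {s0, s1, s3, s4, s6, s7}.
Read 'c': {s0, s1, s3, s4, s6, s7} → {s0, s1, s3, s4, s6, s7}.
Read 'a': {s0, s1, s3, s4, s6, s7} → {s0, s1, s2, s3, s4, s5, s7}.
Read 'b': {s0, s1, s2, s3, s4, s5, s7} → {s0, s1, s2, s3, s5, s6, s7}.

{s0, s1, s2, s3, s5, s6, s7}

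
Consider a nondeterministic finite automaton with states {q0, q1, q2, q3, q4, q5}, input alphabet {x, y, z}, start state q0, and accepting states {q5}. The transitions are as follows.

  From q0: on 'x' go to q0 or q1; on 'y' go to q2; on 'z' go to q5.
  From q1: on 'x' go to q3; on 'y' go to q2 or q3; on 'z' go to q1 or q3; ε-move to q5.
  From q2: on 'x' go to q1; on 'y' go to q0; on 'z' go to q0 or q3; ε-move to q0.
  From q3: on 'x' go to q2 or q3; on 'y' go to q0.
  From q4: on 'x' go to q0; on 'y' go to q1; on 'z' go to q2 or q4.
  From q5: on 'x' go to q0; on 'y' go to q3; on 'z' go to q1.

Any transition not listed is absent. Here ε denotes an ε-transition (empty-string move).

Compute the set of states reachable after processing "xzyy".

Start in {q0}.
Read 'x': {q0} → {q0, q1, q5}.
Read 'z': {q0, q1, q5} → {q1, q3, q5}.
Read 'y': {q1, q3, q5} → {q0, q2, q3}.
Read 'y': {q0, q2, q3} → {q0, q2}.

{q0, q2}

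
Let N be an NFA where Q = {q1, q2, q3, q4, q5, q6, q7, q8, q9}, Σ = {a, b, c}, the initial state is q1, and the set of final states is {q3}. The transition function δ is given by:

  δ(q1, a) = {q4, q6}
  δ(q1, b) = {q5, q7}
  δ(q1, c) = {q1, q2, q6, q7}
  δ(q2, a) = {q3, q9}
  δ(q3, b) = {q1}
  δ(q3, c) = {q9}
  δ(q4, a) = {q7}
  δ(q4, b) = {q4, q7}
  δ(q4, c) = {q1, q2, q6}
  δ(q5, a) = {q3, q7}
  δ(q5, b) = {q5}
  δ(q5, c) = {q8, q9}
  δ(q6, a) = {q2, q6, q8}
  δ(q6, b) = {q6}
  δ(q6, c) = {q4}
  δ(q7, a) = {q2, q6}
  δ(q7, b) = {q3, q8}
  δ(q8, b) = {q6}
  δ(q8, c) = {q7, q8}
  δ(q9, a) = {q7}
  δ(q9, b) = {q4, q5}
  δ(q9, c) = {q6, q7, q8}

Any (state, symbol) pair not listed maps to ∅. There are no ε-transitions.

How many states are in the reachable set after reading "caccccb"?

Start in {q1}.
Read 'c': {q1} → {q1, q2, q6, q7}.
Read 'a': {q1, q2, q6, q7} → {q2, q3, q4, q6, q8, q9}.
Read 'c': {q2, q3, q4, q6, q8, q9} → {q1, q2, q4, q6, q7, q8, q9}.
Read 'c': {q1, q2, q4, q6, q7, q8, q9} → {q1, q2, q4, q6, q7, q8}.
Read 'c': {q1, q2, q4, q6, q7, q8} → {q1, q2, q4, q6, q7, q8}.
Read 'c': {q1, q2, q4, q6, q7, q8} → {q1, q2, q4, q6, q7, q8}.
Read 'b': {q1, q2, q4, q6, q7, q8} → {q3, q4, q5, q6, q7, q8}.
That set has 6 states.

6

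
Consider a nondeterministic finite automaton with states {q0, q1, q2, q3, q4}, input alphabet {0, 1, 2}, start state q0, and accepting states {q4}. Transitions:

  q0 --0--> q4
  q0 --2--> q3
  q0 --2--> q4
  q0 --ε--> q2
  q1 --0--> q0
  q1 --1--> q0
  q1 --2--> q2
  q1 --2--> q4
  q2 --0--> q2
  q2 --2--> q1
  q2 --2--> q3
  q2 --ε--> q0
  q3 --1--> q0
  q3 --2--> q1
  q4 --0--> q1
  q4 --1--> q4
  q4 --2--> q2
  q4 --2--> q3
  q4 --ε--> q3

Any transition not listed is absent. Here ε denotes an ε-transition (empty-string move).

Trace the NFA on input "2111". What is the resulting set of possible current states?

{q0, q2, q3, q4}

Start: ε-closure({q0}) = {q0, q2}.
Read '2': q0→{q3, q4}, q2→{q1, q3}; now {q1, q3, q4}.
Read '1': q1→{q0}, q3→{q0}, q4→{q4}; union {q0, q4}; ε-closure = {q0, q2, q3, q4}.
Read '1': q0→∅, q2→∅, q3→{q0}, q4→{q4}; union {q0, q4}; ε-closure = {q0, q2, q3, q4}.
Read '1': q0→∅, q2→∅, q3→{q0}, q4→{q4}; union {q0, q4}; ε-closure = {q0, q2, q3, q4}.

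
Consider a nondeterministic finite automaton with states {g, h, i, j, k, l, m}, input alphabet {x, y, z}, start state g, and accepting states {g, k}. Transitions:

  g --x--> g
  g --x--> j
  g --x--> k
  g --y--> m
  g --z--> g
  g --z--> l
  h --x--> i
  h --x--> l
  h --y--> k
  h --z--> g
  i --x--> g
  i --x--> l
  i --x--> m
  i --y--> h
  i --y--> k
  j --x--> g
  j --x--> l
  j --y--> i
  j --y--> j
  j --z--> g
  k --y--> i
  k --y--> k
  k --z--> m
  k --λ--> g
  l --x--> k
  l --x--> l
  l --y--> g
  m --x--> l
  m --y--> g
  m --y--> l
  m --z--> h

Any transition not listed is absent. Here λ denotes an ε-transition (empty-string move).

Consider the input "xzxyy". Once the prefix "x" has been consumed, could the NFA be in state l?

Start in {g}.
Read 'x': g→{g, j, k}; now {g, j, k}.
State l is not in {g, j, k}.

No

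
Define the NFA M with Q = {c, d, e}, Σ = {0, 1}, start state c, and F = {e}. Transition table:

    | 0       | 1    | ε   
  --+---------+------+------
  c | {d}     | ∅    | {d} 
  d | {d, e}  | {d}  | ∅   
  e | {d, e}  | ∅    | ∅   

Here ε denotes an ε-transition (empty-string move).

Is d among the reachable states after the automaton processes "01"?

Yes

Start: ε-closure({c}) = {c, d}.
Read '0': c→{d}, d→{d, e}; now {d, e}.
Read '1': d→{d}, e→∅; now {d}.
State d is in {d}.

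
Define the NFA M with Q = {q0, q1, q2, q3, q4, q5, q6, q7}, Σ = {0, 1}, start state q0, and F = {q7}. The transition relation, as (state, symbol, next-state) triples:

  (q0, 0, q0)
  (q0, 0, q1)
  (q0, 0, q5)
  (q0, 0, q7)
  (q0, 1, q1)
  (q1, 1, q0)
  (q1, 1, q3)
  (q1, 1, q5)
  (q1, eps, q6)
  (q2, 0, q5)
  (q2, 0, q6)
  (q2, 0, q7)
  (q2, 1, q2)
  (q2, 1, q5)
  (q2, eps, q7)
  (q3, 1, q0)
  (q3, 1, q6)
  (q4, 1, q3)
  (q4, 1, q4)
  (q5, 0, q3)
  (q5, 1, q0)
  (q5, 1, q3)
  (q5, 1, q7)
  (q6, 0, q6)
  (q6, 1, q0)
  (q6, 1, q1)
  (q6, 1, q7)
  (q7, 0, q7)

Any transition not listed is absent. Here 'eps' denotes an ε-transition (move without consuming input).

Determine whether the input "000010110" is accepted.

Start in {q0}.
Read '0': q0→{q0, q1, q5, q7}; union {q0, q1, q5, q7}; ε-closure = {q0, q1, q5, q6, q7}.
Read '0': q0→{q0, q1, q5, q7}, q1→∅, q5→{q3}, q6→{q6}, q7→{q7}; now {q0, q1, q3, q5, q6, q7}.
Read '0': q0→{q0, q1, q5, q7}, q1→∅, q3→∅, q5→{q3}, q6→{q6}, q7→{q7}; now {q0, q1, q3, q5, q6, q7}.
Read '0': q0→{q0, q1, q5, q7}, q1→∅, q3→∅, q5→{q3}, q6→{q6}, q7→{q7}; now {q0, q1, q3, q5, q6, q7}.
Read '1': q0→{q1}, q1→{q0, q3, q5}, q3→{q0, q6}, q5→{q0, q3, q7}, q6→{q0, q1, q7}, q7→∅; now {q0, q1, q3, q5, q6, q7}.
Read '0': q0→{q0, q1, q5, q7}, q1→∅, q3→∅, q5→{q3}, q6→{q6}, q7→{q7}; now {q0, q1, q3, q5, q6, q7}.
Read '1': q0→{q1}, q1→{q0, q3, q5}, q3→{q0, q6}, q5→{q0, q3, q7}, q6→{q0, q1, q7}, q7→∅; now {q0, q1, q3, q5, q6, q7}.
Read '1': q0→{q1}, q1→{q0, q3, q5}, q3→{q0, q6}, q5→{q0, q3, q7}, q6→{q0, q1, q7}, q7→∅; now {q0, q1, q3, q5, q6, q7}.
Read '0': q0→{q0, q1, q5, q7}, q1→∅, q3→∅, q5→{q3}, q6→{q6}, q7→{q7}; now {q0, q1, q3, q5, q6, q7}.
The final set {q0, q1, q3, q5, q6, q7} contains the accepting state q7.

Yes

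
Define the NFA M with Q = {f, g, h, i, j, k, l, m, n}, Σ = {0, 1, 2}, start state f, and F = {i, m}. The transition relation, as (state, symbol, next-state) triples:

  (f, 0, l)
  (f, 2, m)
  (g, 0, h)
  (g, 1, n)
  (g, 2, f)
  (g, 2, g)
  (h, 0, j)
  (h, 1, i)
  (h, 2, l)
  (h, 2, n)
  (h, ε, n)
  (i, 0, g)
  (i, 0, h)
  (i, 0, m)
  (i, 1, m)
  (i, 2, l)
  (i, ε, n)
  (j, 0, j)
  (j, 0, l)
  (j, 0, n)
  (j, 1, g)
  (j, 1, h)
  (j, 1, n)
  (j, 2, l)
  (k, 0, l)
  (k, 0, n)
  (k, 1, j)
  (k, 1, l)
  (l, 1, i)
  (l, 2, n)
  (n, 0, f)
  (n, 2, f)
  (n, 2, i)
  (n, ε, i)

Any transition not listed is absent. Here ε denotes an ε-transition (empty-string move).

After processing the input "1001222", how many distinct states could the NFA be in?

Start in {f}.
Read '1': f→∅; now ∅.
The set is empty and remains empty for the remaining 6 symbols.
That set has 0 states.

0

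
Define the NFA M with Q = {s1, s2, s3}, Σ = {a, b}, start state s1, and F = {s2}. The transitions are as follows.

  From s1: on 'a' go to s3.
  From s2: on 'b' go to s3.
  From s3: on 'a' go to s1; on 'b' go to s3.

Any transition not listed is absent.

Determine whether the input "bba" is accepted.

Start in {s1}.
Read 'b': s1→∅; now ∅.
The set is empty and remains empty for the remaining 2 symbols.
The final set ∅ contains no accepting state.

No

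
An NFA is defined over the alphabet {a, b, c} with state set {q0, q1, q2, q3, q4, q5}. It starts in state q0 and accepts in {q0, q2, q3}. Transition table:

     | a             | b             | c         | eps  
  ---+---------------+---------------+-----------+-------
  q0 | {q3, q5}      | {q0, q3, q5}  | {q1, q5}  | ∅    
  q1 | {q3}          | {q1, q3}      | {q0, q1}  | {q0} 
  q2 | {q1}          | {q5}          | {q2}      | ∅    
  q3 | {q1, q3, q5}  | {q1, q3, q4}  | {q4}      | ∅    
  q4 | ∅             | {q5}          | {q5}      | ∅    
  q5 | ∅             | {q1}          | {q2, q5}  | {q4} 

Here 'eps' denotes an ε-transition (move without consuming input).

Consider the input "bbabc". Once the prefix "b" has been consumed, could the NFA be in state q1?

Start in {q0}.
Read 'b': q0→{q0, q3, q5}; union {q0, q3, q5}; ε-closure = {q0, q3, q4, q5}.
State q1 is not in {q0, q3, q4, q5}.

No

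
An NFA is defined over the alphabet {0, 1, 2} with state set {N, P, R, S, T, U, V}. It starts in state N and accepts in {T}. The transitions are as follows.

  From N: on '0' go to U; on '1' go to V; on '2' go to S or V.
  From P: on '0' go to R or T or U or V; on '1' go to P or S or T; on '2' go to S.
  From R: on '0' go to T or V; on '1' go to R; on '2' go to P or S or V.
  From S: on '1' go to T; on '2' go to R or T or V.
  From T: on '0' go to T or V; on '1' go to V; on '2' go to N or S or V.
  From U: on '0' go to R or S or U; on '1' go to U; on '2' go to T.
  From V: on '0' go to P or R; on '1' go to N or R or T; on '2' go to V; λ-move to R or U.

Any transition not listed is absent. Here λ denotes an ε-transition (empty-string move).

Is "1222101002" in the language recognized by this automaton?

Start in {N}.
Read '1': N→{V}; union {V}; ε-closure = {R, U, V}.
Read '2': R→{P, S, V}, U→{T}, V→{V}; union {P, S, T, V}; ε-closure = {P, R, S, T, U, V}.
Read '2': P→{S}, R→{P, S, V}, S→{R, T, V}, T→{N, S, V}, U→{T}, V→{V}; union {N, P, R, S, T, V}; ε-closure = {N, P, R, S, T, U, V}.
Read '2': N→{S, V}, P→{S}, R→{P, S, V}, S→{R, T, V}, T→{N, S, V}, U→{T}, V→{V}; union {N, P, R, S, T, V}; ε-closure = {N, P, R, S, T, U, V}.
Read '1': N→{V}, P→{P, S, T}, R→{R}, S→{T}, T→{V}, U→{U}, V→{N, R, T}; now {N, P, R, S, T, U, V}.
Read '0': N→{U}, P→{R, T, U, V}, R→{T, V}, S→∅, T→{T, V}, U→{R, S, U}, V→{P, R}; now {P, R, S, T, U, V}.
Read '1': P→{P, S, T}, R→{R}, S→{T}, T→{V}, U→{U}, V→{N, R, T}; now {N, P, R, S, T, U, V}.
Read '0': N→{U}, P→{R, T, U, V}, R→{T, V}, S→∅, T→{T, V}, U→{R, S, U}, V→{P, R}; now {P, R, S, T, U, V}.
Read '0': P→{R, T, U, V}, R→{T, V}, S→∅, T→{T, V}, U→{R, S, U}, V→{P, R}; now {P, R, S, T, U, V}.
Read '2': P→{S}, R→{P, S, V}, S→{R, T, V}, T→{N, S, V}, U→{T}, V→{V}; union {N, P, R, S, T, V}; ε-closure = {N, P, R, S, T, U, V}.
The final set {N, P, R, S, T, U, V} contains the accepting state T.

Yes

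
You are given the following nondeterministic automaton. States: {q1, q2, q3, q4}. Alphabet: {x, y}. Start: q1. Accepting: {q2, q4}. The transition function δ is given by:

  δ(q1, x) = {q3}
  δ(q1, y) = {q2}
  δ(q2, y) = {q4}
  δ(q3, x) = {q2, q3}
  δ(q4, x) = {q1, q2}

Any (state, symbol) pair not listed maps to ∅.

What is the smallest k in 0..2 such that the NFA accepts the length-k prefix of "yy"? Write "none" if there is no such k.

1

Start in {q1}.
Read 'y': q1→{q2}; now {q2}.
None of the earlier sets intersect F, but {q2} does.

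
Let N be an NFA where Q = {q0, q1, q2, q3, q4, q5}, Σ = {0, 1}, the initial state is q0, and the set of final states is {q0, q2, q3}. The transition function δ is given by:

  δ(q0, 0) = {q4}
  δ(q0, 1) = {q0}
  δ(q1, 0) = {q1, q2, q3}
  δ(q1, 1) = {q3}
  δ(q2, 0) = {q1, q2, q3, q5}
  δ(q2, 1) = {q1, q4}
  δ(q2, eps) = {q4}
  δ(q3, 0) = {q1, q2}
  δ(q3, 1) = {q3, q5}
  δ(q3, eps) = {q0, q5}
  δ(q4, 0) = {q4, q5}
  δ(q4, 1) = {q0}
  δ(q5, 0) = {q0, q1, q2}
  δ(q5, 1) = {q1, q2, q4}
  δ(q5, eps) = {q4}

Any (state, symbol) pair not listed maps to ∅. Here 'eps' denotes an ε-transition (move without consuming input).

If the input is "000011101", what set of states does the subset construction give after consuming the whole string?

Start in {q0}.
Read '0': q0→{q4}; now {q4}.
Read '0': q4→{q4, q5}; now {q4, q5}.
Read '0': q4→{q4, q5}, q5→{q0, q1, q2}; now {q0, q1, q2, q4, q5}.
Read '0': q0→{q4}, q1→{q1, q2, q3}, q2→{q1, q2, q3, q5}, q4→{q4, q5}, q5→{q0, q1, q2}; now {q0, q1, q2, q3, q4, q5}.
Read '1': q0→{q0}, q1→{q3}, q2→{q1, q4}, q3→{q3, q5}, q4→{q0}, q5→{q1, q2, q4}; now {q0, q1, q2, q3, q4, q5}.
Read '1': q0→{q0}, q1→{q3}, q2→{q1, q4}, q3→{q3, q5}, q4→{q0}, q5→{q1, q2, q4}; now {q0, q1, q2, q3, q4, q5}.
Read '1': q0→{q0}, q1→{q3}, q2→{q1, q4}, q3→{q3, q5}, q4→{q0}, q5→{q1, q2, q4}; now {q0, q1, q2, q3, q4, q5}.
Read '0': q0→{q4}, q1→{q1, q2, q3}, q2→{q1, q2, q3, q5}, q3→{q1, q2}, q4→{q4, q5}, q5→{q0, q1, q2}; now {q0, q1, q2, q3, q4, q5}.
Read '1': q0→{q0}, q1→{q3}, q2→{q1, q4}, q3→{q3, q5}, q4→{q0}, q5→{q1, q2, q4}; now {q0, q1, q2, q3, q4, q5}.

{q0, q1, q2, q3, q4, q5}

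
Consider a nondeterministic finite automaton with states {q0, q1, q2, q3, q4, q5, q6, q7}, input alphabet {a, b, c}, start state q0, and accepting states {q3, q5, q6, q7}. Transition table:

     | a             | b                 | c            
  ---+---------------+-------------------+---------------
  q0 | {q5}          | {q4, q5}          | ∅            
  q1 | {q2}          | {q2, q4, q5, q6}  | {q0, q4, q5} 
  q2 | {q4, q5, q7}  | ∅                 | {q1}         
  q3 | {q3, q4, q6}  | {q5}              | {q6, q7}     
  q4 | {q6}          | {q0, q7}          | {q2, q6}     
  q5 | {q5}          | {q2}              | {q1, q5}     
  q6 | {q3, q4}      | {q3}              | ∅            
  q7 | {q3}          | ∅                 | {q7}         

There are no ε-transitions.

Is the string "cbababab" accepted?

No

Start in {q0}.
Read 'c': q0→∅; now ∅.
The set is empty and remains empty for the remaining 7 symbols.
The final set ∅ contains no accepting state.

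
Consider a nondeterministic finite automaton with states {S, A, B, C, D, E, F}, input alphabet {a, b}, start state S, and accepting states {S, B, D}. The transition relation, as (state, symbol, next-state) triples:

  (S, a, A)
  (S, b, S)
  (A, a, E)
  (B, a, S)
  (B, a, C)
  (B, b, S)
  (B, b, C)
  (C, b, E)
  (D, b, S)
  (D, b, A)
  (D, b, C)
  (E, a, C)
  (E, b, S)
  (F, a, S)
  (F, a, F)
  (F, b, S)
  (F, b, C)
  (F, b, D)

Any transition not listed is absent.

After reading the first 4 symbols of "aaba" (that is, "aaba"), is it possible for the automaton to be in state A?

Start in {S}.
Read 'a': S→{A}; now {A}.
Read 'a': A→{E}; now {E}.
Read 'b': E→{S}; now {S}.
Read 'a': S→{A}; now {A}.
State A is in {A}.

Yes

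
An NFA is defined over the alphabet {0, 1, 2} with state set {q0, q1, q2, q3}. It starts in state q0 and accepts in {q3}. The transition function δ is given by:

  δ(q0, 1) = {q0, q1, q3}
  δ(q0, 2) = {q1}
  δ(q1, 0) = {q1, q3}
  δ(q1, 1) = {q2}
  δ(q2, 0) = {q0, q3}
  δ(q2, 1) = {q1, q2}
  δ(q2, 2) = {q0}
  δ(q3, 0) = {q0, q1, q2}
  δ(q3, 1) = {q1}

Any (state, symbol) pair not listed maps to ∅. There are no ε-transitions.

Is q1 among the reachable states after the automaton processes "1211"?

Yes

Start in {q0}.
Read '1': q0→{q0, q1, q3}; now {q0, q1, q3}.
Read '2': q0→{q1}, q1→∅, q3→∅; now {q1}.
Read '1': q1→{q2}; now {q2}.
Read '1': q2→{q1, q2}; now {q1, q2}.
State q1 is in {q1, q2}.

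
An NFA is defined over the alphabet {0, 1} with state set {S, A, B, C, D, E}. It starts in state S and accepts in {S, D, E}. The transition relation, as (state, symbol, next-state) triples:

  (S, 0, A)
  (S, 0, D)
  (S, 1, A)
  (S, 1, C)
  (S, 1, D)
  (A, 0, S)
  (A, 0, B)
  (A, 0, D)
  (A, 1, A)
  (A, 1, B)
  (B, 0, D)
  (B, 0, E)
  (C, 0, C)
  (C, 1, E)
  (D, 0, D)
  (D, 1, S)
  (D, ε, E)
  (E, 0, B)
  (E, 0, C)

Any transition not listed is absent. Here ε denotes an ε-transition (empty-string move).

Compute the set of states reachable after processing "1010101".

{S, A, B, C, D, E}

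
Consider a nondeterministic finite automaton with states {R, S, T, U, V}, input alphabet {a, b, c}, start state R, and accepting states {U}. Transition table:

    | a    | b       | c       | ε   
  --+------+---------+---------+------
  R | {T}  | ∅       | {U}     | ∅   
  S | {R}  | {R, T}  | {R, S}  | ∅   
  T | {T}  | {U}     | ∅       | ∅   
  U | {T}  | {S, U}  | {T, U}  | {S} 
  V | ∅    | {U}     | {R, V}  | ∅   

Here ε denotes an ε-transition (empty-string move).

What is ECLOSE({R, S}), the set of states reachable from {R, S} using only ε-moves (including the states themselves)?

Begin with {R, S}.
No ε-moves leave this set, so the closure equals the set itself.

{R, S}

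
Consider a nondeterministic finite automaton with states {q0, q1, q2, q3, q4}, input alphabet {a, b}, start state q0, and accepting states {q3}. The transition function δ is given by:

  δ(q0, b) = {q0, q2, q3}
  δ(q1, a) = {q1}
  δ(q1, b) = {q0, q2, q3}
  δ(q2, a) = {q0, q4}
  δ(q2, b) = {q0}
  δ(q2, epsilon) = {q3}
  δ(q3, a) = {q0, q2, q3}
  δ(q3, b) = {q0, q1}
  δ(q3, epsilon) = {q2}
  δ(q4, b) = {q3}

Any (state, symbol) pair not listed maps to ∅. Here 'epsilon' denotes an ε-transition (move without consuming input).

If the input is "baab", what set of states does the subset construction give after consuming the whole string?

{q0, q1, q2, q3}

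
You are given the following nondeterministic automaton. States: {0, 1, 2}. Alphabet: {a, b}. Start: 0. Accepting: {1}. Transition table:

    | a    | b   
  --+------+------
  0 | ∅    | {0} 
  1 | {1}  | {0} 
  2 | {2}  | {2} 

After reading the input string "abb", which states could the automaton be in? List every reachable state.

∅

Start in {0}.
Read 'a': 0→∅; now ∅.
The set is empty and remains empty for the remaining 2 symbols.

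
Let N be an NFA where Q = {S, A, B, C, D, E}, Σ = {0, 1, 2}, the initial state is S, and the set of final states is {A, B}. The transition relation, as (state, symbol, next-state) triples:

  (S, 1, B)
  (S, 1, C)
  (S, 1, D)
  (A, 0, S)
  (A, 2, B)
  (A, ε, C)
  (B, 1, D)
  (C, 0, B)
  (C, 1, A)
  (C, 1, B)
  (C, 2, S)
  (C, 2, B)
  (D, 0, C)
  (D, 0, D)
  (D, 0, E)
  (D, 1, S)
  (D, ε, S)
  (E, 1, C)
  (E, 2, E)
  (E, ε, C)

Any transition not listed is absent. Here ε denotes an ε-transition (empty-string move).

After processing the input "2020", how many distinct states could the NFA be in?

0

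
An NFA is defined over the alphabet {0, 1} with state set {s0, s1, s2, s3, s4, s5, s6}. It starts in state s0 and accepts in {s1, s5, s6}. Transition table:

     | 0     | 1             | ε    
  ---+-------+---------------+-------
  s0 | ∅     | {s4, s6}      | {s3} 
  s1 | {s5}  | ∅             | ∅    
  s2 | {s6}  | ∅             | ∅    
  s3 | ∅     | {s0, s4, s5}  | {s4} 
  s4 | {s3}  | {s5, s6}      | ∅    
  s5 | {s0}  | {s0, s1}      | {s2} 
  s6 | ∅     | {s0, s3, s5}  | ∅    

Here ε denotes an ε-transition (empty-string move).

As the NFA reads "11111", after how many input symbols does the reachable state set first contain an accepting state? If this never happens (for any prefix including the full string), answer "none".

Start: ε-closure({s0}) = {s0, s3, s4}.
Read '1': s0→{s4, s6}, s3→{s0, s4, s5}, s4→{s5, s6}; union {s0, s4, s5, s6}; ε-closure = {s0, s2, s3, s4, s5, s6}.
None of the earlier sets intersect F, but {s0, s2, s3, s4, s5, s6} does.

1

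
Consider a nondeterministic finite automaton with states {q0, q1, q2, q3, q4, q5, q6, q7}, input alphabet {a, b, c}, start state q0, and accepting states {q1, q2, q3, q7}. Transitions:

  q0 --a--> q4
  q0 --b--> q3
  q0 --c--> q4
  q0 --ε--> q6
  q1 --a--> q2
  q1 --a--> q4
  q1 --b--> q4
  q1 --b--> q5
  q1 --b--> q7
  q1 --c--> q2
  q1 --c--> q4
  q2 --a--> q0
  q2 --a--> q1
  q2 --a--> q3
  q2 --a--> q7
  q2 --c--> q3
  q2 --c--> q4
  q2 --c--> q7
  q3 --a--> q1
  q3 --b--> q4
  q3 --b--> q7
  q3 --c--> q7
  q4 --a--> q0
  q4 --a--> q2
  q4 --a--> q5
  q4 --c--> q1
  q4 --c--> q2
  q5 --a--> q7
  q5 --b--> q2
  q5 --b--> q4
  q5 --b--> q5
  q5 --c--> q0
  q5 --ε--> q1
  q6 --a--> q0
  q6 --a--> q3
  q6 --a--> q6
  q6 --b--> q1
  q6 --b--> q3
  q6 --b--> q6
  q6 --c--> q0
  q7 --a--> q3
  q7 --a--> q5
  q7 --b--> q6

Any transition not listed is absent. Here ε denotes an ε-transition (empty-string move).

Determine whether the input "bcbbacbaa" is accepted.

Yes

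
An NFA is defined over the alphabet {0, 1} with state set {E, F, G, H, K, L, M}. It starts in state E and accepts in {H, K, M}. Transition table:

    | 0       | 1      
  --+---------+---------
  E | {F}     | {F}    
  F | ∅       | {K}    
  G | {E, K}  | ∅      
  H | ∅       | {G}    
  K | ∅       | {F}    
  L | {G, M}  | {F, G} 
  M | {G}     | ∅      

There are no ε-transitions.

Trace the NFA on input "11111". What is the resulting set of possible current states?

Start in {E}.
Read '1': {E} → {F}.
Read '1': {F} → {K}.
Read '1': {K} → {F}.
Read '1': {F} → {K}.
Read '1': {K} → {F}.

{F}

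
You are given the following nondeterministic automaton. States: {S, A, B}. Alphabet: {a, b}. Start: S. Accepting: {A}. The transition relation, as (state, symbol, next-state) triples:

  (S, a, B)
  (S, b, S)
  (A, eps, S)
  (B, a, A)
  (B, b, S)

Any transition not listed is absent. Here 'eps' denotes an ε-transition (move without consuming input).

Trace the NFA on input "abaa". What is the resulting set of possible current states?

Start in {S}.
Read 'a': {S} → {B}.
Read 'b': {B} → {S}.
Read 'a': {S} → {B}.
Read 'a': {B} → {S, A}.

{S, A}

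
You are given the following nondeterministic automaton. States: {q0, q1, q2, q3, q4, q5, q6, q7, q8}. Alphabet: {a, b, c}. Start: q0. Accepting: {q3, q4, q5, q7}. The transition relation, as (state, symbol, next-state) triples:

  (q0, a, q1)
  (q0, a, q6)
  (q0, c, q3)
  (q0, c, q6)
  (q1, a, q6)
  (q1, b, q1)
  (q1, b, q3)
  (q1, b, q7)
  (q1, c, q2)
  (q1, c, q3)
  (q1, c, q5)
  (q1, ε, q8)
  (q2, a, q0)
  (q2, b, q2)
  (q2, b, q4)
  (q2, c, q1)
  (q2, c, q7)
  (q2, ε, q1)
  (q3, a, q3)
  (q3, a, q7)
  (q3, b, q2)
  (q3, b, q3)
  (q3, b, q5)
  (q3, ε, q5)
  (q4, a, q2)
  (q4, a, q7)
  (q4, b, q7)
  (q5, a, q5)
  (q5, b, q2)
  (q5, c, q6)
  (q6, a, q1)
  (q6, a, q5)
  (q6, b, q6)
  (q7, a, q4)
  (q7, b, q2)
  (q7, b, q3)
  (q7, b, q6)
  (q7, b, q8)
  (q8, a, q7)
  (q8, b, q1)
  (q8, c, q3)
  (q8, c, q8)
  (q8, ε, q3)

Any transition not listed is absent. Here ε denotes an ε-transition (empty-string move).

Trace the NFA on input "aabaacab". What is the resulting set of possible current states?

{q1, q2, q3, q5, q6, q7, q8}

Start in {q0}.
Read 'a': {q0} → {q1, q3, q5, q6, q8}.
Read 'a': {q1, q3, q5, q6, q8} → {q1, q3, q5, q6, q7, q8}.
Read 'b': {q1, q3, q5, q6, q7, q8} → {q1, q2, q3, q5, q6, q7, q8}.
Read 'a': {q1, q2, q3, q5, q6, q7, q8} → {q0, q1, q3, q4, q5, q6, q7, q8}.
Read 'a': {q0, q1, q3, q4, q5, q6, q7, q8} → {q1, q2, q3, q4, q5, q6, q7, q8}.
Read 'c': {q1, q2, q3, q4, q5, q6, q7, q8} → {q1, q2, q3, q5, q6, q7, q8}.
Read 'a': {q1, q2, q3, q5, q6, q7, q8} → {q0, q1, q3, q4, q5, q6, q7, q8}.
Read 'b': {q0, q1, q3, q4, q5, q6, q7, q8} → {q1, q2, q3, q5, q6, q7, q8}.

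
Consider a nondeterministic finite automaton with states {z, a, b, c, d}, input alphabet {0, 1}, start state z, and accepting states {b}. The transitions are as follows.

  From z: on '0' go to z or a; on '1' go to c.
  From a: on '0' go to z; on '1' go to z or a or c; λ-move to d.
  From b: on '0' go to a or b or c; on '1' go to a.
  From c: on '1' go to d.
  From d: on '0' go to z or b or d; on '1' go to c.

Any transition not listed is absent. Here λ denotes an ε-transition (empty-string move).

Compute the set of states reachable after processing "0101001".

Start in {z}.
Read '0': {z} → {z, a, d}.
Read '1': {z, a, d} → {z, a, c, d}.
Read '0': {z, a, c, d} → {z, a, b, d}.
Read '1': {z, a, b, d} → {z, a, c, d}.
Read '0': {z, a, c, d} → {z, a, b, d}.
Read '0': {z, a, b, d} → {z, a, b, c, d}.
Read '1': {z, a, b, c, d} → {z, a, c, d}.

{z, a, c, d}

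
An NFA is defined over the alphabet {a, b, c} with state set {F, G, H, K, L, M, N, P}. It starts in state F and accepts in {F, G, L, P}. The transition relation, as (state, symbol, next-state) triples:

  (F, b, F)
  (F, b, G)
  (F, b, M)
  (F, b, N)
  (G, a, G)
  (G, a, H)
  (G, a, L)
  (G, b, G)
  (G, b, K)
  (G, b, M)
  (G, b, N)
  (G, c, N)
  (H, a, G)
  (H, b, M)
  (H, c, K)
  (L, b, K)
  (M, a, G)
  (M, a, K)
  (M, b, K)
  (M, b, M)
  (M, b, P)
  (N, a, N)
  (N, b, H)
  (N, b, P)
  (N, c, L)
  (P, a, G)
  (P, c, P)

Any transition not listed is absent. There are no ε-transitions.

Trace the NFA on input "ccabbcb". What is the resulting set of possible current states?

Start in {F}.
Read 'c': {F} → ∅.
The set is empty and remains empty for the remaining 6 symbols.

∅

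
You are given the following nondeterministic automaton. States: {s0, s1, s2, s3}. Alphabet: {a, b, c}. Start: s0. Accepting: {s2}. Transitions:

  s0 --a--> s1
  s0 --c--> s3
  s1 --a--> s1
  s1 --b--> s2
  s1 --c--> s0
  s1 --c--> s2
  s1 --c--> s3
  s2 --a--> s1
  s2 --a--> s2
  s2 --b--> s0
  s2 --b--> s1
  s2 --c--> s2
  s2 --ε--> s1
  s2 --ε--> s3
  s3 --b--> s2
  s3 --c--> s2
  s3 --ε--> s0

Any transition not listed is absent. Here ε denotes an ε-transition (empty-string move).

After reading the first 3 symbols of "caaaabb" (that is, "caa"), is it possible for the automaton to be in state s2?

Start in {s0}.
Read 'c': s0→{s3}; union {s3}; ε-closure = {s0, s3}.
Read 'a': s0→{s1}, s3→∅; now {s1}.
Read 'a': s1→{s1}; now {s1}.
State s2 is not in {s1}.

No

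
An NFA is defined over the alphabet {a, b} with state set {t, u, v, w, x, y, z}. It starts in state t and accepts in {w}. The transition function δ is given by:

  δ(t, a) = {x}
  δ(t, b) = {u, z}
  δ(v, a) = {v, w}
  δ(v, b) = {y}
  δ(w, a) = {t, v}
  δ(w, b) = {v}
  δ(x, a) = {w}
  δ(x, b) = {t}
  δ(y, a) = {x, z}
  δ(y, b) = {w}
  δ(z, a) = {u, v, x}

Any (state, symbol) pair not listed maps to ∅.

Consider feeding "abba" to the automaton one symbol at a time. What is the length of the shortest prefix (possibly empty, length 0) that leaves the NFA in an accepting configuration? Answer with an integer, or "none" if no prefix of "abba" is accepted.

none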